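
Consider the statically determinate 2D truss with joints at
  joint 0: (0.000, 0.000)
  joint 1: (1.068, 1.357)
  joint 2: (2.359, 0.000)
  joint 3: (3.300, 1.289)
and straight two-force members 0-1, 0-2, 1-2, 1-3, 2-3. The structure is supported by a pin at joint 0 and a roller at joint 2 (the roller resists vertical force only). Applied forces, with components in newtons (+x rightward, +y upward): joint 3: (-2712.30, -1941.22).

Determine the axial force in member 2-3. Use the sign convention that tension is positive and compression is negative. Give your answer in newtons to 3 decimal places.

-2451.249

N=4 nodes, M=5 members, R=3 reactions → 2N=8, M+R=8
member 0 (0-1): L=1.7269, (cx,cy)=(0.6185,0.7858)
member 1 (0-2): L=2.3590, (cx,cy)=(1.0000,0.0000)
member 2 (1-2): L=1.8730, (cx,cy)=(0.6893,-0.7245)
member 3 (1-3): L=2.2330, (cx,cy)=(0.9995,-0.0305)
member 4 (2-3): L=1.5959, (cx,cy)=(0.5896,0.8077)
solve A·x = −loads:
  F[0-1] = -900.5941 N (compression)
  F[0-2] = -2155.3179 N (compression)
  F[1-2] = +1030.0824 N (tension)
  F[1-3] = -1267.5732 N (compression)
  F[2-3] = -2451.2489 N (compression)
  Rx@0 = +2712.3000 N
  Ry@0 = +707.7010 N
  Ry@2 = +1233.5190 N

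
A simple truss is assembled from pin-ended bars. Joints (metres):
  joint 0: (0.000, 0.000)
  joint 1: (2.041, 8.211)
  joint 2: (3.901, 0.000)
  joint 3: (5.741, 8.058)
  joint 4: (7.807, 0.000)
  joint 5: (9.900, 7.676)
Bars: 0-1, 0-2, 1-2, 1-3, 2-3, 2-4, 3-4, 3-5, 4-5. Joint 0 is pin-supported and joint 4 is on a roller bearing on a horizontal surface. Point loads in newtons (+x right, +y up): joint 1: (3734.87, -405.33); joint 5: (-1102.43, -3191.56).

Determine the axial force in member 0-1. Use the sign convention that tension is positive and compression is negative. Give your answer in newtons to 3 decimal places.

N=6 nodes, M=9 members, R=3 reactions → 2N=12, M+R=12
member 0 (0-1): L=8.4609, (cx,cy)=(0.2412,0.9705)
member 1 (0-2): L=3.9010, (cx,cy)=(1.0000,0.0000)
member 2 (1-2): L=8.4190, (cx,cy)=(0.2209,-0.9753)
member 3 (1-3): L=3.7032, (cx,cy)=(0.9991,-0.0413)
member 4 (2-3): L=8.2654, (cx,cy)=(0.2226,0.9749)
member 5 (2-4): L=3.9060, (cx,cy)=(1.0000,0.0000)
member 6 (3-4): L=8.3186, (cx,cy)=(0.2484,-0.9687)
member 7 (3-5): L=4.1765, (cx,cy)=(0.9958,-0.0915)
member 8 (4-5): L=7.9562, (cx,cy)=(0.2631,0.9648)
solve A·x = −loads:
  F[0-1] = +3503.9601 N (tension)
  F[0-2] = +1787.1855 N (tension)
  F[1-2] = -3815.4593 N (compression)
  F[1-3] = -2048.4229 N (compression)
  F[2-3] = +3816.9606 N (tension)
  F[2-4] = +94.5328 N (tension)
  F[3-4] = -3907.4333 N (compression)
  F[3-5] = -227.4740 N (compression)
  F[4-5] = -3329.6412 N (compression)
  Rx@0 = -2632.4400 N
  Ry@0 = -3400.4825 N
  Ry@4 = +6997.3725 N

3503.960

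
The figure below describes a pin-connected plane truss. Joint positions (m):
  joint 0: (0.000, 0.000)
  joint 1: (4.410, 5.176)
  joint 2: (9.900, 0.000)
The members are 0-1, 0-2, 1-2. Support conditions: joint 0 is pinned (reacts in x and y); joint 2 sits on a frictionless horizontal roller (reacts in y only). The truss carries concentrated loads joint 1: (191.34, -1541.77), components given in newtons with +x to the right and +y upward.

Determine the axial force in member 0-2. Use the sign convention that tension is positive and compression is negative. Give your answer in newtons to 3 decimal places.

N=3 nodes, M=3 members, R=3 reactions → 2N=6, M+R=6
member 0 (0-1): L=6.7999, (cx,cy)=(0.6485,0.7612)
member 1 (0-2): L=9.9000, (cx,cy)=(1.0000,0.0000)
member 2 (1-2): L=7.5453, (cx,cy)=(0.7276,-0.6860)
solve A·x = −loads:
  F[0-1] = -991.8016 N (compression)
  F[0-2] = +834.5589 N (tension)
  F[1-2] = -1146.9893 N (compression)
  Rx@0 = -191.3400 N
  Ry@0 = +754.9436 N
  Ry@2 = +786.8264 N

834.559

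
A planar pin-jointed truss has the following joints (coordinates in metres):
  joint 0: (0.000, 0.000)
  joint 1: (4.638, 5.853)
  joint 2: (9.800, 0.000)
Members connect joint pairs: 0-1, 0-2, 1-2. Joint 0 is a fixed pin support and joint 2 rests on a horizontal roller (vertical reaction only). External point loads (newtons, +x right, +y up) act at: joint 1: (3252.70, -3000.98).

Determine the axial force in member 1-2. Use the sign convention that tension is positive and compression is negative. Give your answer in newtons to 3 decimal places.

-4483.944

N=3 nodes, M=3 members, R=3 reactions → 2N=6, M+R=6
member 0 (0-1): L=7.4678, (cx,cy)=(0.6211,0.7838)
member 1 (0-2): L=9.8000, (cx,cy)=(1.0000,0.0000)
member 2 (1-2): L=7.8041, (cx,cy)=(0.6614,-0.7500)
solve A·x = −loads:
  F[0-1] = +461.7969 N (tension)
  F[0-2] = +2965.8951 N (tension)
  F[1-2] = -4483.9438 N (compression)
  Rx@0 = -3252.7000 N
  Ry@0 = -361.9382 N
  Ry@2 = +3362.9182 N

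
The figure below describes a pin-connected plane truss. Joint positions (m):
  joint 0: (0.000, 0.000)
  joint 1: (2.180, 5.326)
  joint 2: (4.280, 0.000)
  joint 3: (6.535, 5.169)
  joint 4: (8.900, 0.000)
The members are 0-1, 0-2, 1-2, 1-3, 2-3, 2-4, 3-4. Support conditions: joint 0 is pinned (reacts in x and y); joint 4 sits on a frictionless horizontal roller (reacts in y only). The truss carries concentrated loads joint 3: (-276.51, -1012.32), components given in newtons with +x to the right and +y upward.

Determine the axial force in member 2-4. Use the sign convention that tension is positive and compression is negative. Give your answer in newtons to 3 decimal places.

266.616

N=5 nodes, M=7 members, R=3 reactions → 2N=10, M+R=10
member 0 (0-1): L=5.7549, (cx,cy)=(0.3788,0.9255)
member 1 (0-2): L=4.2800, (cx,cy)=(1.0000,0.0000)
member 2 (1-2): L=5.7251, (cx,cy)=(0.3668,-0.9303)
member 3 (1-3): L=4.3578, (cx,cy)=(0.9994,-0.0360)
member 4 (2-3): L=5.6395, (cx,cy)=(0.3999,0.9166)
member 5 (2-4): L=4.6200, (cx,cy)=(1.0000,0.0000)
member 6 (3-4): L=5.6843, (cx,cy)=(0.4161,-0.9093)
solve A·x = −loads:
  F[0-1] = -464.1913 N (compression)
  F[0-2] = -100.6703 N (compression)
  F[1-2] = +475.3565 N (tension)
  F[1-3] = -350.4321 N (compression)
  F[2-3] = -482.4722 N (compression)
  F[2-4] = +266.6162 N (tension)
  F[3-4] = -640.8196 N (compression)
  Rx@0 = +276.5100 N
  Ry@0 = +429.5974 N
  Ry@4 = +582.7226 N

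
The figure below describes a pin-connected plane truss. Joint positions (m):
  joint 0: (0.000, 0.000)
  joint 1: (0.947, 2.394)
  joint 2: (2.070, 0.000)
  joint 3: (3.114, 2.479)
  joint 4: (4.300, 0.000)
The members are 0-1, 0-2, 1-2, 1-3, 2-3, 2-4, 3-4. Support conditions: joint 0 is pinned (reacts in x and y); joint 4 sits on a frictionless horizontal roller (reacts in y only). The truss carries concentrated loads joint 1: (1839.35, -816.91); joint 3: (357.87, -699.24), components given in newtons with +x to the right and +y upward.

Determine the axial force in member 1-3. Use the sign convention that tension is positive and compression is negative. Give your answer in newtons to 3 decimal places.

N=5 nodes, M=7 members, R=3 reactions → 2N=10, M+R=10
member 0 (0-1): L=2.5745, (cx,cy)=(0.3678,0.9299)
member 1 (0-2): L=2.0700, (cx,cy)=(1.0000,0.0000)
member 2 (1-2): L=2.6443, (cx,cy)=(0.4247,-0.9053)
member 3 (1-3): L=2.1687, (cx,cy)=(0.9992,0.0392)
member 4 (2-3): L=2.6899, (cx,cy)=(0.3881,0.9216)
member 5 (2-4): L=2.2300, (cx,cy)=(1.0000,0.0000)
member 6 (3-4): L=2.7481, (cx,cy)=(0.4316,-0.9021)
solve A·x = −loads:
  F[0-1] = +430.7002 N (tension)
  F[0-2] = +2038.7919 N (tension)
  F[1-2] = -1391.9184 N (compression)
  F[1-3] = -1090.6320 N (compression)
  F[2-3] = +1367.3507 N (tension)
  F[2-4] = +916.9630 N (tension)
  F[3-4] = -2124.7076 N (compression)
  Rx@0 = -2197.2200 N
  Ry@0 = -400.5037 N
  Ry@4 = +1916.6537 N

-1090.632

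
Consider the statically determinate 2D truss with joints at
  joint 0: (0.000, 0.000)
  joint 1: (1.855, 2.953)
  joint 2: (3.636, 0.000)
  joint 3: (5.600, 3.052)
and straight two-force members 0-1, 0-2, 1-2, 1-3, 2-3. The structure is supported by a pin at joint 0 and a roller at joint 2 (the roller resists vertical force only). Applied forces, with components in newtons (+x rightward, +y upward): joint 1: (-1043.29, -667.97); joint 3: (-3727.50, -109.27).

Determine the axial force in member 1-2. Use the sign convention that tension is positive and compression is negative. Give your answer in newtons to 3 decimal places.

4061.551

N=4 nodes, M=5 members, R=3 reactions → 2N=8, M+R=8
member 0 (0-1): L=3.4873, (cx,cy)=(0.5319,0.8468)
member 1 (0-2): L=3.6360, (cx,cy)=(1.0000,0.0000)
member 2 (1-2): L=3.4485, (cx,cy)=(0.5165,-0.8563)
member 3 (1-3): L=3.7463, (cx,cy)=(0.9997,0.0264)
member 4 (2-3): L=3.6293, (cx,cy)=(0.5411,0.8409)
solve A·x = −loads:
  F[0-1] = -5012.2154 N (compression)
  F[0-2] = -2104.6385 N (compression)
  F[1-2] = +4061.5507 N (tension)
  F[1-3] = -3721.7737 N (compression)
  F[2-3] = -12.9837 N (compression)
  Rx@0 = +4770.7900 N
  Ry@0 = +4244.2832 N
  Ry@2 = -3467.0432 N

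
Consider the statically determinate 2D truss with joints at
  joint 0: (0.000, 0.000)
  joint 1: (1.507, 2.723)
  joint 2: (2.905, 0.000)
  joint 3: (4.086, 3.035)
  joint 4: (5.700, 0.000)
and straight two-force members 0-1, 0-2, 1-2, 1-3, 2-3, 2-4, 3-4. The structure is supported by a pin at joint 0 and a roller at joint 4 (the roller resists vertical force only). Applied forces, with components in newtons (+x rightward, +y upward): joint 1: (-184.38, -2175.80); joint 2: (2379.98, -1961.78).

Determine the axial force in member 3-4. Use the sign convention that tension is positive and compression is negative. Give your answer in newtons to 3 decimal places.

-1684.179

N=5 nodes, M=7 members, R=3 reactions → 2N=10, M+R=10
member 0 (0-1): L=3.1122, (cx,cy)=(0.4842,0.8749)
member 1 (0-2): L=2.9050, (cx,cy)=(1.0000,0.0000)
member 2 (1-2): L=3.0609, (cx,cy)=(0.4567,-0.8896)
member 3 (1-3): L=2.5978, (cx,cy)=(0.9928,0.1201)
member 4 (2-3): L=3.2567, (cx,cy)=(0.3626,0.9319)
member 5 (2-4): L=2.7950, (cx,cy)=(1.0000,0.0000)
member 6 (3-4): L=3.4375, (cx,cy)=(0.4695,-0.8829)
solve A·x = −loads:
  F[0-1] = -3029.4404 N (compression)
  F[0-2] = +3662.5267 N (tension)
  F[1-2] = +338.2857 N (tension)
  F[1-3] = -1447.5289 N (compression)
  F[2-3] = +1782.1503 N (tension)
  F[2-4] = +790.7741 N (tension)
  F[3-4] = -1684.1789 N (compression)
  Rx@0 = -2195.6000 N
  Ry@0 = +2650.5914 N
  Ry@4 = +1486.9886 N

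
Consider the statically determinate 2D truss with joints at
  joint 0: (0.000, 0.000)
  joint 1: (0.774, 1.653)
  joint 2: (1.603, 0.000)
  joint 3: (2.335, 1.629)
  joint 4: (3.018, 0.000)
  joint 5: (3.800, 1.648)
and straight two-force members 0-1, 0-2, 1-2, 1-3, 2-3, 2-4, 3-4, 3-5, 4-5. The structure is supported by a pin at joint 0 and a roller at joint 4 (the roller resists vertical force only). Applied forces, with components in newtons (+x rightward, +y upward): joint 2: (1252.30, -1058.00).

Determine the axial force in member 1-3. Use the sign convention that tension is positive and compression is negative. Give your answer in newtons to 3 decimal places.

N=6 nodes, M=9 members, R=3 reactions → 2N=12, M+R=12
member 0 (0-1): L=1.8252, (cx,cy)=(0.4241,0.9056)
member 1 (0-2): L=1.6030, (cx,cy)=(1.0000,0.0000)
member 2 (1-2): L=1.8492, (cx,cy)=(0.4483,-0.8939)
member 3 (1-3): L=1.5612, (cx,cy)=(0.9999,-0.0154)
member 4 (2-3): L=1.7859, (cx,cy)=(0.4099,0.9121)
member 5 (2-4): L=1.4150, (cx,cy)=(1.0000,0.0000)
member 6 (3-4): L=1.7664, (cx,cy)=(0.3867,-0.9222)
member 7 (3-5): L=1.4651, (cx,cy)=(0.9999,0.0130)
member 8 (4-5): L=1.8241, (cx,cy)=(0.4287,0.9034)
solve A·x = −loads:
  F[0-1] = -547.7331 N (compression)
  F[0-2] = +1484.5689 N (tension)
  F[1-2] = +563.2716 N (tension)
  F[1-3] = -484.8379 N (compression)
  F[2-3] = +607.9097 N (tension)
  F[2-4] = +235.6132 N (tension)
  F[3-4] = -609.3478 N (compression)
  F[3-5] = +0.0000 N (tension)
  F[4-5] = -0.0000 N (compression)
  Rx@0 = -1252.3000 N
  Ry@0 = +496.0471 N
  Ry@4 = +561.9529 N

-484.838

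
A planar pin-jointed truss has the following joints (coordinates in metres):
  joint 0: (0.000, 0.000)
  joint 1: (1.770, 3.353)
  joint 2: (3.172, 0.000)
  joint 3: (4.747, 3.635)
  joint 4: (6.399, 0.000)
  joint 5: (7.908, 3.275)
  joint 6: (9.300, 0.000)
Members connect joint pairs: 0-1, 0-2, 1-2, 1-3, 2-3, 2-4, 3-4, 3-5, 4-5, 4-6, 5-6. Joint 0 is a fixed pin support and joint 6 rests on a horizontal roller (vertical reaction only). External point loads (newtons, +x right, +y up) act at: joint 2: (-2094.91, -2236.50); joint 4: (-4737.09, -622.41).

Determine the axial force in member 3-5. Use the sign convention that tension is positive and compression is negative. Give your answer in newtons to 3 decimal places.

-1008.931

N=7 nodes, M=11 members, R=3 reactions → 2N=14, M+R=14
member 0 (0-1): L=3.7915, (cx,cy)=(0.4668,0.8843)
member 1 (0-2): L=3.1720, (cx,cy)=(1.0000,0.0000)
member 2 (1-2): L=3.6343, (cx,cy)=(0.3858,-0.9226)
member 3 (1-3): L=2.9903, (cx,cy)=(0.9955,0.0943)
member 4 (2-3): L=3.9615, (cx,cy)=(0.3976,0.9176)
member 5 (2-4): L=3.2270, (cx,cy)=(1.0000,0.0000)
member 6 (3-4): L=3.9928, (cx,cy)=(0.4137,-0.9104)
member 7 (3-5): L=3.1814, (cx,cy)=(0.9936,-0.1132)
member 8 (4-5): L=3.6059, (cx,cy)=(0.4185,0.9082)
member 9 (4-6): L=2.9010, (cx,cy)=(1.0000,0.0000)
member 10 (5-6): L=3.5586, (cx,cy)=(0.3912,-0.9203)
solve A·x = −loads:
  F[0-1] = -1885.9564 N (compression)
  F[0-2] = -5951.5731 N (compression)
  F[1-2] = +1651.9385 N (tension)
  F[1-3] = -1524.4856 N (compression)
  F[2-3] = +776.4285 N (tension)
  F[2-4] = -3528.0847 N (compression)
  F[3-4] = -499.2310 N (compression)
  F[3-5] = -1008.9305 N (compression)
  F[4-5] = +1185.7233 N (tension)
  F[4-6] = +506.2515 N (tension)
  F[5-6] = -1294.1969 N (compression)
  Rx@0 = +6832.0000 N
  Ry@0 = +1667.8369 N
  Ry@6 = +1191.0731 N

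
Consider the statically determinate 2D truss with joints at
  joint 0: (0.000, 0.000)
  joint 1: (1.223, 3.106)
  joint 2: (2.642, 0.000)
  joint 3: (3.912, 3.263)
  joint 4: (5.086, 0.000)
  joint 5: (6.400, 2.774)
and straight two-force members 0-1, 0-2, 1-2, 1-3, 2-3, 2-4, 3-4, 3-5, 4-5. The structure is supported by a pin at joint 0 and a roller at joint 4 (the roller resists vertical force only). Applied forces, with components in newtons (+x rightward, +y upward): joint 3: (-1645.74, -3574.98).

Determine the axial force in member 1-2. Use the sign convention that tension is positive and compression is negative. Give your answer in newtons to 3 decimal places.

1968.032

N=6 nodes, M=9 members, R=3 reactions → 2N=12, M+R=12
member 0 (0-1): L=3.3381, (cx,cy)=(0.3664,0.9305)
member 1 (0-2): L=2.6420, (cx,cy)=(1.0000,0.0000)
member 2 (1-2): L=3.4148, (cx,cy)=(0.4155,-0.9096)
member 3 (1-3): L=2.6936, (cx,cy)=(0.9983,0.0583)
member 4 (2-3): L=3.5014, (cx,cy)=(0.3627,0.9319)
member 5 (2-4): L=2.4440, (cx,cy)=(1.0000,0.0000)
member 6 (3-4): L=3.4678, (cx,cy)=(0.3385,-0.9409)
member 7 (3-5): L=2.5356, (cx,cy)=(0.9812,-0.1929)
member 8 (4-5): L=3.0695, (cx,cy)=(0.4281,0.9037)
solve A·x = −loads:
  F[0-1] = -2021.6306 N (compression)
  F[0-2] = -905.0647 N (compression)
  F[1-2] = +1968.0316 N (tension)
  F[1-3] = -1561.1355 N (compression)
  F[2-3] = -1920.8736 N (compression)
  F[2-4] = +609.4578 N (tension)
  F[3-4] = -1800.2223 N (compression)
  F[3-5] = -0.0000 N (tension)
  F[4-5] = +0.0000 N (tension)
  Rx@0 = +1645.7400 N
  Ry@0 = +1881.0610 N
  Ry@4 = +1693.9190 N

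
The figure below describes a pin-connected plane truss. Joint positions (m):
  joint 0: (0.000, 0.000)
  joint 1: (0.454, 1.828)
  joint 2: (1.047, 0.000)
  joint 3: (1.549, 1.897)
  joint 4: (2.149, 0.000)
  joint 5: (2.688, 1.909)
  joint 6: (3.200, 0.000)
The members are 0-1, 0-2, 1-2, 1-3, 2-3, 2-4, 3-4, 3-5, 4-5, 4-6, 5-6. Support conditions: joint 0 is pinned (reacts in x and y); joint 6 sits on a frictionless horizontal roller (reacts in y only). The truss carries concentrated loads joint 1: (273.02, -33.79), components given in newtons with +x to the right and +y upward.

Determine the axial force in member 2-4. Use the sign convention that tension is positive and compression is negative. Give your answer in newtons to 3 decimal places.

139.910

N=7 nodes, M=11 members, R=3 reactions → 2N=14, M+R=14
member 0 (0-1): L=1.8835, (cx,cy)=(0.2410,0.9705)
member 1 (0-2): L=1.0470, (cx,cy)=(1.0000,0.0000)
member 2 (1-2): L=1.9218, (cx,cy)=(0.3086,-0.9512)
member 3 (1-3): L=1.0972, (cx,cy)=(0.9980,0.0629)
member 4 (2-3): L=1.9623, (cx,cy)=(0.2558,0.9667)
member 5 (2-4): L=1.1020, (cx,cy)=(1.0000,0.0000)
member 6 (3-4): L=1.9896, (cx,cy)=(0.3016,-0.9534)
member 7 (3-5): L=1.1391, (cx,cy)=(0.9999,0.0105)
member 8 (4-5): L=1.9836, (cx,cy)=(0.2717,0.9624)
member 9 (4-6): L=1.0510, (cx,cy)=(1.0000,0.0000)
member 10 (5-6): L=1.9765, (cx,cy)=(0.2590,-0.9659)
solve A·x = −loads:
  F[0-1] = +130.8238 N (tension)
  F[0-2] = +241.4867 N (tension)
  F[1-2] = -181.2953 N (compression)
  F[1-3] = -185.9127 N (compression)
  F[2-3] = +178.3845 N (tension)
  F[2-4] = +139.9100 N (tension)
  F[3-4] = -169.5868 N (compression)
  F[3-5] = -88.7736 N (compression)
  F[4-5] = +168.0133 N (tension)
  F[4-6] = +43.1155 N (tension)
  F[5-6] = -166.4381 N (compression)
  Rx@0 = -273.0200 N
  Ry@0 = -126.9666 N
  Ry@6 = +160.7566 N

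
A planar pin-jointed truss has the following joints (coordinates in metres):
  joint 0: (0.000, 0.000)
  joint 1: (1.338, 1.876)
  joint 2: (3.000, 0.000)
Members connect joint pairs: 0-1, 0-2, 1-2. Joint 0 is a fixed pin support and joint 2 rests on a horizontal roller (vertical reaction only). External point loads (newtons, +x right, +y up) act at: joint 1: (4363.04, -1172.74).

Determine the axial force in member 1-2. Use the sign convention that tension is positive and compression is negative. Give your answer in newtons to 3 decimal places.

N=3 nodes, M=3 members, R=3 reactions → 2N=6, M+R=6
member 0 (0-1): L=2.3043, (cx,cy)=(0.5807,0.8141)
member 1 (0-2): L=3.0000, (cx,cy)=(1.0000,0.0000)
member 2 (1-2): L=2.5063, (cx,cy)=(0.6631,-0.7485)
solve A·x = −loads:
  F[0-1] = +2553.1809 N (tension)
  F[0-2] = +2880.5015 N (tension)
  F[1-2] = -4343.8309 N (compression)
  Rx@0 = -4363.0400 N
  Ry@0 = -2078.6564 N
  Ry@2 = +3251.3964 N

-4343.831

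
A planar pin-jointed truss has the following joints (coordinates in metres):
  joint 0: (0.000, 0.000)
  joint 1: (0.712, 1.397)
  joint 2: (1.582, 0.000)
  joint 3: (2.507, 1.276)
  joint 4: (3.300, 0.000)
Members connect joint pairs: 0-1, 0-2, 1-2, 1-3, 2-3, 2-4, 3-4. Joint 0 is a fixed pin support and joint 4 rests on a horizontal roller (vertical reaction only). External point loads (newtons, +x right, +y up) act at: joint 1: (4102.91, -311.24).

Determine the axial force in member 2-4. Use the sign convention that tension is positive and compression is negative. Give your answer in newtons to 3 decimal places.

1121.170

N=5 nodes, M=7 members, R=3 reactions → 2N=10, M+R=10
member 0 (0-1): L=1.5680, (cx,cy)=(0.4541,0.8910)
member 1 (0-2): L=1.5820, (cx,cy)=(1.0000,0.0000)
member 2 (1-2): L=1.6458, (cx,cy)=(0.5286,-0.8489)
member 3 (1-3): L=1.7991, (cx,cy)=(0.9977,-0.0673)
member 4 (2-3): L=1.5760, (cx,cy)=(0.5869,0.8096)
member 5 (2-4): L=1.7180, (cx,cy)=(1.0000,0.0000)
member 6 (3-4): L=1.5023, (cx,cy)=(0.5278,-0.8493)
solve A·x = −loads:
  F[0-1] = +1675.5145 N (tension)
  F[0-2] = +3342.0786 N (tension)
  F[1-2] = -1941.3830 N (compression)
  F[1-3] = -2321.0555 N (compression)
  F[2-3] = +2035.4020 N (tension)
  F[2-4] = +1121.1696 N (tension)
  F[3-4] = -2124.0577 N (compression)
  Rx@0 = -4102.9100 N
  Ry@0 = -1492.8110 N
  Ry@4 = +1804.0510 N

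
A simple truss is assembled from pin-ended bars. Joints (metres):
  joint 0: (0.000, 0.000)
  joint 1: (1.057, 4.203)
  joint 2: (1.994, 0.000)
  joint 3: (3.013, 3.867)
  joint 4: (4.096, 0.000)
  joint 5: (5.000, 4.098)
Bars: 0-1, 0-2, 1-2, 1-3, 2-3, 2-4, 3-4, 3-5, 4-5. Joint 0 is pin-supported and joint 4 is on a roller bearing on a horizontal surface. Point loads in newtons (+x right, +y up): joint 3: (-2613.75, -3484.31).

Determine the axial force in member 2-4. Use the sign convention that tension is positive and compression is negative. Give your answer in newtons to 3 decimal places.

26.725

N=6 nodes, M=9 members, R=3 reactions → 2N=12, M+R=12
member 0 (0-1): L=4.3339, (cx,cy)=(0.2439,0.9698)
member 1 (0-2): L=1.9940, (cx,cy)=(1.0000,0.0000)
member 2 (1-2): L=4.3062, (cx,cy)=(0.2176,-0.9760)
member 3 (1-3): L=1.9846, (cx,cy)=(0.9856,-0.1693)
member 4 (2-3): L=3.9990, (cx,cy)=(0.2548,0.9670)
member 5 (2-4): L=2.1020, (cx,cy)=(1.0000,0.0000)
member 6 (3-4): L=4.0158, (cx,cy)=(0.2697,-0.9629)
member 7 (3-5): L=2.0004, (cx,cy)=(0.9933,0.1155)
member 8 (4-5): L=4.1965, (cx,cy)=(0.2154,0.9765)
solve A·x = −loads:
  F[0-1] = -3494.4099 N (compression)
  F[0-2] = -1761.4890 N (compression)
  F[1-2] = +3766.3082 N (tension)
  F[1-3] = -1696.2745 N (compression)
  F[2-3] = -3801.5531 N (compression)
  F[2-4] = +26.7245 N (tension)
  F[3-4] = -99.0952 N (compression)
  F[3-5] = -0.0000 N (tension)
  F[4-5] = +0.0000 N (tension)
  Rx@0 = +2613.7500 N
  Ry@0 = +3388.8865 N
  Ry@4 = +95.4235 N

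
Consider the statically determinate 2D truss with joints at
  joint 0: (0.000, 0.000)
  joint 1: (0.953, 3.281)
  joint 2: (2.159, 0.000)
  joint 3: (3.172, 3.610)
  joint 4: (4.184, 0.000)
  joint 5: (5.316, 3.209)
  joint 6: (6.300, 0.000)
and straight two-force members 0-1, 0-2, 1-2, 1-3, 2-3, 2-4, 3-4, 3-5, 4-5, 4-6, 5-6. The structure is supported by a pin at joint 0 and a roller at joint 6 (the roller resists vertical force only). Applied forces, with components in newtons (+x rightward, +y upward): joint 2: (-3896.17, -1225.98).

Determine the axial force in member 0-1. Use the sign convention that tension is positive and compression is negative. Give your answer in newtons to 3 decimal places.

-839.144

N=7 nodes, M=11 members, R=3 reactions → 2N=14, M+R=14
member 0 (0-1): L=3.4166, (cx,cy)=(0.2789,0.9603)
member 1 (0-2): L=2.1590, (cx,cy)=(1.0000,0.0000)
member 2 (1-2): L=3.4956, (cx,cy)=(0.3450,-0.9386)
member 3 (1-3): L=2.2433, (cx,cy)=(0.9892,0.1467)
member 4 (2-3): L=3.7494, (cx,cy)=(0.2702,0.9628)
member 5 (2-4): L=2.0250, (cx,cy)=(1.0000,0.0000)
member 6 (3-4): L=3.7492, (cx,cy)=(0.2699,-0.9629)
member 7 (3-5): L=2.1812, (cx,cy)=(0.9830,-0.1838)
member 8 (4-5): L=3.4028, (cx,cy)=(0.3327,0.9430)
member 9 (4-6): L=2.1160, (cx,cy)=(1.0000,0.0000)
member 10 (5-6): L=3.3565, (cx,cy)=(0.2932,-0.9561)
solve A·x = −loads:
  F[0-1] = -839.1435 N (compression)
  F[0-2] = -3662.1059 N (compression)
  F[1-2] = +779.1183 N (tension)
  F[1-3] = -508.3590 N (compression)
  F[2-3] = +513.8059 N (tension)
  F[2-4] = +364.0450 N (tension)
  F[3-4] = -385.8554 N (compression)
  F[3-5] = -264.3989 N (compression)
  F[4-5] = +393.9716 N (tension)
  F[4-6] = +128.8311 N (tension)
  F[5-6] = -439.4500 N (compression)
  Rx@0 = +3896.1700 N
  Ry@0 = +805.8386 N
  Ry@6 = +420.1414 N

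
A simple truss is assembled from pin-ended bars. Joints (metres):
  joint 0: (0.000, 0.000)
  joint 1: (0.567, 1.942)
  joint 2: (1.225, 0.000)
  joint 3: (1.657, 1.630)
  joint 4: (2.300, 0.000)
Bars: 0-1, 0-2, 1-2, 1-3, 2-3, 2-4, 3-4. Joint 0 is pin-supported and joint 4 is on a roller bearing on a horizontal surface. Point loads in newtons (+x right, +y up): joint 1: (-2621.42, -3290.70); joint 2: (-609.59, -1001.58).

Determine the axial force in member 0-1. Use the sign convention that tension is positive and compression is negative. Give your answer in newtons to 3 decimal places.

-5376.467

N=5 nodes, M=7 members, R=3 reactions → 2N=10, M+R=10
member 0 (0-1): L=2.0231, (cx,cy)=(0.2803,0.9599)
member 1 (0-2): L=1.2250, (cx,cy)=(1.0000,0.0000)
member 2 (1-2): L=2.0504, (cx,cy)=(0.3209,-0.9471)
member 3 (1-3): L=1.1338, (cx,cy)=(0.9614,-0.2752)
member 4 (2-3): L=1.6863, (cx,cy)=(0.2562,0.9666)
member 5 (2-4): L=1.0750, (cx,cy)=(1.0000,0.0000)
member 6 (3-4): L=1.7522, (cx,cy)=(0.3670,-0.9302)
solve A·x = −loads:
  F[0-1] = -5376.4665 N (compression)
  F[0-2] = -1724.1707 N (compression)
  F[1-2] = +1813.7914 N (tension)
  F[1-3] = +553.9106 N (tension)
  F[2-3] = -741.0113 N (compression)
  F[2-4] = -342.6878 N (compression)
  F[3-4] = +933.8596 N (tension)
  Rx@0 = +3231.0100 N
  Ry@0 = +5160.9910 N
  Ry@4 = -868.7110 N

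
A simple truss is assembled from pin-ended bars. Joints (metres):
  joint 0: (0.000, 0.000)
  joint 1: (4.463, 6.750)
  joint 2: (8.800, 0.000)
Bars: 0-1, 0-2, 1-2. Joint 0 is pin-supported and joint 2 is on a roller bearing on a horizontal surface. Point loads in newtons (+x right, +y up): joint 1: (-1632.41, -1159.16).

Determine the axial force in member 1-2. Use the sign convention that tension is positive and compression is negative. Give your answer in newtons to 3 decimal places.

789.549

N=3 nodes, M=3 members, R=3 reactions → 2N=6, M+R=6
member 0 (0-1): L=8.0920, (cx,cy)=(0.5515,0.8342)
member 1 (0-2): L=8.8000, (cx,cy)=(1.0000,0.0000)
member 2 (1-2): L=8.0232, (cx,cy)=(0.5406,-0.8413)
solve A·x = −loads:
  F[0-1] = -2185.9426 N (compression)
  F[0-2] = -426.7956 N (compression)
  F[1-2] = +789.5493 N (tension)
  Rx@0 = +1632.4100 N
  Ry@0 = +1823.4141 N
  Ry@2 = -664.2541 N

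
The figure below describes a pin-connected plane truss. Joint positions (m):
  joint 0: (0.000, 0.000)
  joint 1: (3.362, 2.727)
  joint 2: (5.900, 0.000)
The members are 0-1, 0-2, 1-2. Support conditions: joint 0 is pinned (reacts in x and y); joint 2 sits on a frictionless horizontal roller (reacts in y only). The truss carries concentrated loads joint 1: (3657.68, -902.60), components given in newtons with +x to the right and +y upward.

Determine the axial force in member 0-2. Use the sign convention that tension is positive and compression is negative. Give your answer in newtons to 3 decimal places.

2052.105

N=3 nodes, M=3 members, R=3 reactions → 2N=6, M+R=6
member 0 (0-1): L=4.3289, (cx,cy)=(0.7766,0.6299)
member 1 (0-2): L=5.9000, (cx,cy)=(1.0000,0.0000)
member 2 (1-2): L=3.7253, (cx,cy)=(0.6813,-0.7320)
solve A·x = −loads:
  F[0-1] = +2067.3442 N (tension)
  F[0-2] = +2052.1048 N (tension)
  F[1-2] = -3012.1108 N (compression)
  Rx@0 = -3657.6800 N
  Ry@0 = -1302.3211 N
  Ry@2 = +2204.9211 N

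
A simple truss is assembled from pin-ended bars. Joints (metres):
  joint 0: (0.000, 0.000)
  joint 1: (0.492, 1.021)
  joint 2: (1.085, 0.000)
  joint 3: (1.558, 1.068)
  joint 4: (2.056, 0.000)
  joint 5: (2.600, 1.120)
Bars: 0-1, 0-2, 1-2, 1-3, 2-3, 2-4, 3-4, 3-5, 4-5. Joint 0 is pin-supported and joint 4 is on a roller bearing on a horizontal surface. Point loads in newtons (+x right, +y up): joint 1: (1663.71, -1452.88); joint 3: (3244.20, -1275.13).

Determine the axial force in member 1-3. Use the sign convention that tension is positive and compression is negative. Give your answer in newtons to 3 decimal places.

337.937

N=6 nodes, M=9 members, R=3 reactions → 2N=12, M+R=12
member 0 (0-1): L=1.1334, (cx,cy)=(0.4341,0.9009)
member 1 (0-2): L=1.0850, (cx,cy)=(1.0000,0.0000)
member 2 (1-2): L=1.1807, (cx,cy)=(0.5022,-0.8647)
member 3 (1-3): L=1.0670, (cx,cy)=(0.9990,0.0440)
member 4 (2-3): L=1.1681, (cx,cy)=(0.4049,0.9143)
member 5 (2-4): L=0.9710, (cx,cy)=(1.0000,0.0000)
member 6 (3-4): L=1.1784, (cx,cy)=(0.4226,-0.9063)
member 7 (3-5): L=1.0433, (cx,cy)=(0.9988,0.0498)
member 8 (4-5): L=1.2451, (cx,cy)=(0.4369,0.8995)
solve A·x = −loads:
  F[0-1] = +1218.1030 N (tension)
  F[0-2] = +4379.1224 N (tension)
  F[1-2] = -2931.9413 N (compression)
  F[1-3] = +337.9369 N (tension)
  F[2-3] = +2772.8586 N (tension)
  F[2-4] = +1783.7314 N (tension)
  F[3-4] = -4220.7835 N (compression)
  F[3-5] = -0.0000 N (compression)
  F[4-5] = -0.0000 N (compression)
  Rx@0 = -4907.9100 N
  Ry@0 = -1097.3417 N
  Ry@4 = +3825.3517 N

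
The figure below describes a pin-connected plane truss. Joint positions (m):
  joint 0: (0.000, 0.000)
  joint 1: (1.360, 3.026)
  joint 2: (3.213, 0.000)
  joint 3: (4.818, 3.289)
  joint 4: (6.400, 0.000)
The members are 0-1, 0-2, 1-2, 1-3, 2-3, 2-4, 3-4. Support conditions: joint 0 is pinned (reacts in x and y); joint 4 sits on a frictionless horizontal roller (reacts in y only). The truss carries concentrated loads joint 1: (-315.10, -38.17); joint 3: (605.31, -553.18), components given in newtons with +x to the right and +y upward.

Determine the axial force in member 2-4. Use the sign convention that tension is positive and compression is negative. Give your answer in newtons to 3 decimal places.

N=5 nodes, M=7 members, R=3 reactions → 2N=10, M+R=10
member 0 (0-1): L=3.3176, (cx,cy)=(0.4099,0.9121)
member 1 (0-2): L=3.2130, (cx,cy)=(1.0000,0.0000)
member 2 (1-2): L=3.5483, (cx,cy)=(0.5222,-0.8528)
member 3 (1-3): L=3.4680, (cx,cy)=(0.9971,0.0758)
member 4 (2-3): L=3.6597, (cx,cy)=(0.4386,0.8987)
member 5 (2-4): L=3.1870, (cx,cy)=(1.0000,0.0000)
member 6 (3-4): L=3.6497, (cx,cy)=(0.4335,-0.9012)
solve A·x = −loads:
  F[0-1] = -5.1624 N (compression)
  F[0-2] = +292.3263 N (tension)
  F[1-2] = -10.8201 N (compression)
  F[1-3] = +319.5545 N (tension)
  F[2-3] = +10.2675 N (tension)
  F[2-4] = +282.1729 N (tension)
  F[3-4] = -650.9759 N (compression)
  Rx@0 = -290.2100 N
  Ry@0 = +4.7087 N
  Ry@4 = +586.6413 N

282.173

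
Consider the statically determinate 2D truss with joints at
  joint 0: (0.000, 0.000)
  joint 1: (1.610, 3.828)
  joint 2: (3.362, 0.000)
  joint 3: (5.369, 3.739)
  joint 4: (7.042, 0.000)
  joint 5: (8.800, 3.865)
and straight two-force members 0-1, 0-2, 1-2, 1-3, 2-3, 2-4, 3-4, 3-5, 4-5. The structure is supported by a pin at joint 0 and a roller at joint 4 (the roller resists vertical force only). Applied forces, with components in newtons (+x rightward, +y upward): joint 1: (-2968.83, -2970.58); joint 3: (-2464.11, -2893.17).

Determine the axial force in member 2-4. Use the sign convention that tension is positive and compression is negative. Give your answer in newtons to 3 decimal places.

-16.643

N=6 nodes, M=9 members, R=3 reactions → 2N=12, M+R=12
member 0 (0-1): L=4.1528, (cx,cy)=(0.3877,0.9218)
member 1 (0-2): L=3.3620, (cx,cy)=(1.0000,0.0000)
member 2 (1-2): L=4.2099, (cx,cy)=(0.4162,-0.9093)
member 3 (1-3): L=3.7601, (cx,cy)=(0.9997,-0.0237)
member 4 (2-3): L=4.2436, (cx,cy)=(0.4729,0.8811)
member 5 (2-4): L=3.6800, (cx,cy)=(1.0000,0.0000)
member 6 (3-4): L=4.0962, (cx,cy)=(0.4084,-0.9128)
member 7 (3-5): L=3.4333, (cx,cy)=(0.9993,0.0367)
member 8 (4-5): L=4.2460, (cx,cy)=(0.4140,0.9103)
solve A·x = −loads:
  F[0-1] = -6401.6191 N (compression)
  F[0-2] = -2951.0902 N (compression)
  F[1-2] = +3245.1822 N (tension)
  F[1-3] = -863.7895 N (compression)
  F[2-3] = -3349.0424 N (compression)
  F[2-4] = -16.6426 N (compression)
  F[3-4] = +40.7483 N (tension)
  F[3-5] = -0.0000 N (compression)
  F[4-5] = +0.0000 N (tension)
  Rx@0 = +5432.9400 N
  Ry@0 = +5900.9447 N
  Ry@4 = -37.1947 N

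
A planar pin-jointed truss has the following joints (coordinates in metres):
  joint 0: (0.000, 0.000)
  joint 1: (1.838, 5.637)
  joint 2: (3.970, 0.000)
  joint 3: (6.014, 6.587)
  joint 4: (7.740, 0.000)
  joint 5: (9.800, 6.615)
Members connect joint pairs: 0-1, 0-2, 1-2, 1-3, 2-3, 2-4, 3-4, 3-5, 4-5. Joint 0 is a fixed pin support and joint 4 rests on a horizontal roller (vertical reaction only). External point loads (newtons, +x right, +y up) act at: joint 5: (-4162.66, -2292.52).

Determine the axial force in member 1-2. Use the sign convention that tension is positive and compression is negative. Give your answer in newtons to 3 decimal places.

2686.358

N=6 nodes, M=9 members, R=3 reactions → 2N=12, M+R=12
member 0 (0-1): L=5.9291, (cx,cy)=(0.3100,0.9507)
member 1 (0-2): L=3.9700, (cx,cy)=(1.0000,0.0000)
member 2 (1-2): L=6.0267, (cx,cy)=(0.3538,-0.9353)
member 3 (1-3): L=4.2827, (cx,cy)=(0.9751,0.2218)
member 4 (2-3): L=6.8968, (cx,cy)=(0.2964,0.9551)
member 5 (2-4): L=3.7700, (cx,cy)=(1.0000,0.0000)
member 6 (3-4): L=6.8094, (cx,cy)=(0.2535,-0.9673)
member 7 (3-5): L=3.7861, (cx,cy)=(1.0000,0.0074)
member 8 (4-5): L=6.9283, (cx,cy)=(0.2973,0.9548)
solve A·x = −loads:
  F[0-1] = -3100.1918 N (compression)
  F[0-2] = -3201.6086 N (compression)
  F[1-2] = +2686.3578 N (tension)
  F[1-3] = -1960.2086 N (compression)
  F[2-3] = -2630.8422 N (compression)
  F[2-4] = -1471.5906 N (compression)
  F[3-4] = +3020.5481 N (tension)
  F[3-5] = -3456.7941 N (compression)
  F[4-5] = -2374.3350 N (compression)
  Rx@0 = +4162.6600 N
  Ry@0 = +2947.4683 N
  Ry@4 = -654.9483 N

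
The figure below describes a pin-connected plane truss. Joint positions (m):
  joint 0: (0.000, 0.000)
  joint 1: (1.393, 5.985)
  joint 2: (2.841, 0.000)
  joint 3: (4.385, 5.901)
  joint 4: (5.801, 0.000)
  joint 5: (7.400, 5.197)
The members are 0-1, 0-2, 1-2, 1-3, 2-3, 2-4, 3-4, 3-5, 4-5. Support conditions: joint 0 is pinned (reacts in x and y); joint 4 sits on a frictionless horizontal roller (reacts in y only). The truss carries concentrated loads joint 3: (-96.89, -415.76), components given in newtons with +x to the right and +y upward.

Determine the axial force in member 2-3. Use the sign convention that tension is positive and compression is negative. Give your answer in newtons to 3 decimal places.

N=6 nodes, M=9 members, R=3 reactions → 2N=12, M+R=12
member 0 (0-1): L=6.1450, (cx,cy)=(0.2267,0.9740)
member 1 (0-2): L=2.8410, (cx,cy)=(1.0000,0.0000)
member 2 (1-2): L=6.1577, (cx,cy)=(0.2352,-0.9720)
member 3 (1-3): L=2.9932, (cx,cy)=(0.9996,-0.0281)
member 4 (2-3): L=6.0997, (cx,cy)=(0.2531,0.9674)
member 5 (2-4): L=2.9600, (cx,cy)=(1.0000,0.0000)
member 6 (3-4): L=6.0685, (cx,cy)=(0.2333,-0.9724)
member 7 (3-5): L=3.0961, (cx,cy)=(0.9738,-0.2274)
member 8 (4-5): L=5.4374, (cx,cy)=(0.2941,0.9558)
solve A·x = −loads:
  F[0-1] = -205.3925 N (compression)
  F[0-2] = -50.3297 N (compression)
  F[1-2] = +208.5786 N (tension)
  F[1-3] = -95.6460 N (compression)
  F[2-3] = -209.5544 N (compression)
  F[2-4] = +51.7627 N (tension)
  F[3-4] = -221.8380 N (compression)
  F[3-5] = -0.0000 N (compression)
  F[4-5] = +0.0000 N (tension)
  Rx@0 = +96.8900 N
  Ry@0 = +200.0455 N
  Ry@4 = +215.7145 N

-209.554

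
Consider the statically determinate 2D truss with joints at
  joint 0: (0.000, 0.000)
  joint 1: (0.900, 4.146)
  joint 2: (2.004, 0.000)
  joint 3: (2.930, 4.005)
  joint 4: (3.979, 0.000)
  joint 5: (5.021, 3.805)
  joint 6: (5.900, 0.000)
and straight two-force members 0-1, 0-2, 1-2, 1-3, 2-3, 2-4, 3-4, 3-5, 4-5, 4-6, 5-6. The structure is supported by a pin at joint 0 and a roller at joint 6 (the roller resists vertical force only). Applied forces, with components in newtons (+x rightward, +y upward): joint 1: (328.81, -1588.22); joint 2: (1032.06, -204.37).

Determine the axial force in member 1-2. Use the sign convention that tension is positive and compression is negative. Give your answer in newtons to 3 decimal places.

N=7 nodes, M=11 members, R=3 reactions → 2N=14, M+R=14
member 0 (0-1): L=4.2426, (cx,cy)=(0.2121,0.9772)
member 1 (0-2): L=2.0040, (cx,cy)=(1.0000,0.0000)
member 2 (1-2): L=4.2905, (cx,cy)=(0.2573,-0.9663)
member 3 (1-3): L=2.0349, (cx,cy)=(0.9976,-0.0693)
member 4 (2-3): L=4.1107, (cx,cy)=(0.2253,0.9743)
member 5 (2-4): L=1.9750, (cx,cy)=(1.0000,0.0000)
member 6 (3-4): L=4.1401, (cx,cy)=(0.2534,-0.9674)
member 7 (3-5): L=2.1005, (cx,cy)=(0.9955,-0.0952)
member 8 (4-5): L=3.9451, (cx,cy)=(0.2641,0.9645)
member 9 (4-6): L=1.9210, (cx,cy)=(1.0000,0.0000)
member 10 (5-6): L=3.9052, (cx,cy)=(0.2251,-0.9743)
solve A·x = −loads:
  F[0-1] = -1278.9527 N (compression)
  F[0-2] = +1632.1820 N (tension)
  F[1-2] = -312.8168 N (compression)
  F[1-3] = -520.8817 N (compression)
  F[2-3] = +520.0197 N (tension)
  F[2-4] = +402.4858 N (tension)
  F[3-4] = -534.6531 N (compression)
  F[3-5] = -268.2364 N (compression)
  F[4-5] = +536.2494 N (tension)
  F[4-6] = +125.3808 N (tension)
  F[5-6] = -557.0401 N (compression)
  Rx@0 = -1360.8700 N
  Ry@0 = +1249.8439 N
  Ry@6 = +542.7461 N

-312.817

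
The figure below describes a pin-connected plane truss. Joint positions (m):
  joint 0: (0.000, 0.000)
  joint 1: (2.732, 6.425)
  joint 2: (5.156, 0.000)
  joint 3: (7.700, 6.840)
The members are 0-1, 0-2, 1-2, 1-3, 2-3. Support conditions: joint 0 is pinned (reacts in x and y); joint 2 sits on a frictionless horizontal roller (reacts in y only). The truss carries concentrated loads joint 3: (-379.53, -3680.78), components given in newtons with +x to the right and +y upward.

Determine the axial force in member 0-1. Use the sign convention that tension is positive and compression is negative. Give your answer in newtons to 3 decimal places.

N=4 nodes, M=5 members, R=3 reactions → 2N=8, M+R=8
member 0 (0-1): L=6.9817, (cx,cy)=(0.3913,0.9203)
member 1 (0-2): L=5.1560, (cx,cy)=(1.0000,0.0000)
member 2 (1-2): L=6.8671, (cx,cy)=(0.3530,-0.9356)
member 3 (1-3): L=4.9853, (cx,cy)=(0.9965,0.0832)
member 4 (2-3): L=7.2978, (cx,cy)=(0.3486,0.9373)
solve A·x = −loads:
  F[0-1] = +1426.3684 N (tension)
  F[0-2] = -937.6786 N (compression)
  F[1-2] = -1311.7674 N (compression)
  F[1-3] = +1024.7460 N (tension)
  F[2-3] = -4018.1349 N (compression)
  Rx@0 = +379.5300 N
  Ry@0 = -1312.6298 N
  Ry@2 = +4993.4098 N

1426.368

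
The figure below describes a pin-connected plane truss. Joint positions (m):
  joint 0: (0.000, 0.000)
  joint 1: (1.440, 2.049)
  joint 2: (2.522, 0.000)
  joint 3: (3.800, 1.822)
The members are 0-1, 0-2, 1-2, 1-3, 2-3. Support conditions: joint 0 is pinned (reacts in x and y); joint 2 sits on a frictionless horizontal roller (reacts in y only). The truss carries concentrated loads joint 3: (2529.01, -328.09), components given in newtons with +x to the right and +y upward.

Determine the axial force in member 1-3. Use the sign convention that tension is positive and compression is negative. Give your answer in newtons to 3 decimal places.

N=4 nodes, M=5 members, R=3 reactions → 2N=8, M+R=8
member 0 (0-1): L=2.5044, (cx,cy)=(0.5750,0.8182)
member 1 (0-2): L=2.5220, (cx,cy)=(1.0000,0.0000)
member 2 (1-2): L=2.3171, (cx,cy)=(0.4670,-0.8843)
member 3 (1-3): L=2.3709, (cx,cy)=(0.9954,-0.0957)
member 4 (2-3): L=2.2255, (cx,cy)=(0.5742,0.8187)
solve A·x = −loads:
  F[0-1] = +2436.3424 N (tension)
  F[0-2] = +1128.1403 N (tension)
  F[1-2] = -2535.3249 N (compression)
  F[1-3] = +2596.6830 N (tension)
  F[2-3] = -97.0727 N (compression)
  Rx@0 = -2529.0100 N
  Ry@0 = -1993.3209 N
  Ry@2 = +2321.4109 N

2596.683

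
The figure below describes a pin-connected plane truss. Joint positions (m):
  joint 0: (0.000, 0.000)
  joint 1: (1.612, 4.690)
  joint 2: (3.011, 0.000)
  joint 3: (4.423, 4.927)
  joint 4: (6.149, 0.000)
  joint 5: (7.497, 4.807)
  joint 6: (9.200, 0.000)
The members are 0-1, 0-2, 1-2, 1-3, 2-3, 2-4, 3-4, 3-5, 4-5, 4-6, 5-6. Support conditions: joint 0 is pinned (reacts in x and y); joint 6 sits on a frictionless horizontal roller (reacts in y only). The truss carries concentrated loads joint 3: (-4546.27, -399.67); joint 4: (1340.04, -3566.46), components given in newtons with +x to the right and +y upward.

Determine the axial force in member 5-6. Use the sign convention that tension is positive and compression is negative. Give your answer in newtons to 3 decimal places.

N=7 nodes, M=11 members, R=3 reactions → 2N=14, M+R=14
member 0 (0-1): L=4.9593, (cx,cy)=(0.3250,0.9457)
member 1 (0-2): L=3.0110, (cx,cy)=(1.0000,0.0000)
member 2 (1-2): L=4.8942, (cx,cy)=(0.2858,-0.9583)
member 3 (1-3): L=2.8210, (cx,cy)=(0.9965,0.0840)
member 4 (2-3): L=5.1253, (cx,cy)=(0.2755,0.9613)
member 5 (2-4): L=3.1380, (cx,cy)=(1.0000,0.0000)
member 6 (3-4): L=5.2206, (cx,cy)=(0.3306,-0.9438)
member 7 (3-5): L=3.0763, (cx,cy)=(0.9992,-0.0390)
member 8 (4-5): L=4.9924, (cx,cy)=(0.2700,0.9629)
member 9 (4-6): L=3.0510, (cx,cy)=(1.0000,0.0000)
member 10 (5-6): L=5.0998, (cx,cy)=(0.3339,-0.9426)
solve A·x = −loads:
  F[0-1] = -4044.6267 N (compression)
  F[0-2] = -1891.5405 N (compression)
  F[1-2] = +3780.7879 N (tension)
  F[1-3] = -2403.9186 N (compression)
  F[2-3] = -3768.8797 N (compression)
  F[2-4] = +227.4940 N (tension)
  F[3-4] = +3633.0893 N (tension)
  F[3-5] = -88.6750 N (compression)
  F[4-5] = +142.9856 N (tension)
  F[4-6] = +50.0002 N (tension)
  F[5-6] = -149.7289 N (compression)
  Rx@0 = +3206.2300 N
  Ry@0 = +3824.9962 N
  Ry@6 = +141.1338 N

-149.729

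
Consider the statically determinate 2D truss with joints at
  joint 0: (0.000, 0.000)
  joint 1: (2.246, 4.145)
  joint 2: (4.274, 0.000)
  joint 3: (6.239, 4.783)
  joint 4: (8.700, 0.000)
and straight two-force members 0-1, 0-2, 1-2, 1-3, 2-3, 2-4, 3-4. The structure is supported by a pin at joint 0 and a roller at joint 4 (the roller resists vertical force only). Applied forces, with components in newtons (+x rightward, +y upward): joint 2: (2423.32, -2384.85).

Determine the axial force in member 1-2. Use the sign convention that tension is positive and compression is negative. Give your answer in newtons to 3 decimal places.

N=5 nodes, M=7 members, R=3 reactions → 2N=10, M+R=10
member 0 (0-1): L=4.7144, (cx,cy)=(0.4764,0.8792)
member 1 (0-2): L=4.2740, (cx,cy)=(1.0000,0.0000)
member 2 (1-2): L=4.6145, (cx,cy)=(0.4395,-0.8983)
member 3 (1-3): L=4.0436, (cx,cy)=(0.9875,0.1578)
member 4 (2-3): L=5.1709, (cx,cy)=(0.3800,0.9250)
member 5 (2-4): L=4.4260, (cx,cy)=(1.0000,0.0000)
member 6 (3-4): L=5.3790, (cx,cy)=(0.4575,-0.8892)
solve A·x = −loads:
  F[0-1] = -1379.9230 N (compression)
  F[0-2] = +3080.7332 N (tension)
  F[1-2] = +1144.2947 N (tension)
  F[1-3] = -1175.0281 N (compression)
  F[2-3] = +1467.0399 N (tension)
  F[2-4] = +602.8199 N (tension)
  F[3-4] = -1317.5808 N (compression)
  Rx@0 = -2423.3200 N
  Ry@0 = +1213.2582 N
  Ry@4 = +1171.5918 N

1144.295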